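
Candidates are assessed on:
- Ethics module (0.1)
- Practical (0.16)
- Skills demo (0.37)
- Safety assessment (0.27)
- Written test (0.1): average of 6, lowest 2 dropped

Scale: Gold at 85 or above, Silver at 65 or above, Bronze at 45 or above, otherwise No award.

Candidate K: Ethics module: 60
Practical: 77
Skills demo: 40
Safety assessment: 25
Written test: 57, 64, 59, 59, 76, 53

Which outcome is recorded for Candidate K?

Written test: drop 53, 57 → average of remaining 4 = 258/4 = 64.5
Weighted total:
  Ethics module 60 × 0.1 = 6
  Practical 77 × 0.16 = 12.32
  Skills demo 40 × 0.37 = 14.8
  Safety assessment 25 × 0.27 = 6.75
  Written test 64.5 × 0.1 = 6.45
Sum = 46.32
46.32 is ≥ 45 and < 65 → Bronze

Bronze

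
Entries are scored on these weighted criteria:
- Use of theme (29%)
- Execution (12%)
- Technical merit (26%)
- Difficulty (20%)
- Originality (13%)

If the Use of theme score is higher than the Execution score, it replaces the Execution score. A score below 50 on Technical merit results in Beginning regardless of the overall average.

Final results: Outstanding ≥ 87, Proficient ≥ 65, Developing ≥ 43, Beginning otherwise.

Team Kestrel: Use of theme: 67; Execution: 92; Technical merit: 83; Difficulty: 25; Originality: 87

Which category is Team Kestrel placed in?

Proficient

Use of theme (67) ≤ Execution (92), so Execution stays at 92.
Technical merit score 83 ≥ 50: minimum met.
Weighted total:
  Use of theme 67 × 0.29 = 19.43
  Execution 92 × 0.12 = 11.04
  Technical merit 83 × 0.26 = 21.58
  Difficulty 25 × 0.2 = 5
  Originality 87 × 0.13 = 11.31
Sum = 68.36
68.36 is ≥ 65 and < 87 → Proficient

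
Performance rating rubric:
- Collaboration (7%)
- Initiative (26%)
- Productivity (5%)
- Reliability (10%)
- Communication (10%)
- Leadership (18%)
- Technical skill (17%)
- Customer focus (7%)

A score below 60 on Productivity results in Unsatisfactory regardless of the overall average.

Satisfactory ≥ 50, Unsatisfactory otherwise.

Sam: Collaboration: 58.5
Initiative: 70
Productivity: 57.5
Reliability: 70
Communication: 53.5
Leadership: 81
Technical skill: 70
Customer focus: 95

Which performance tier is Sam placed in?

Productivity score 57.5 < 60: minimum not met.
Weighted total:
  Collaboration 58.5 × 0.07 = 4.095
  Initiative 70 × 0.26 = 18.2
  Productivity 57.5 × 0.05 = 2.875
  Reliability 70 × 0.1 = 7
  Communication 53.5 × 0.1 = 5.35
  Leadership 81 × 0.18 = 14.58
  Technical skill 70 × 0.17 = 11.9
  Customer focus 95 × 0.07 = 6.65
Sum = 70.65
Because the Productivity minimum was not met, the result is Unsatisfactory.

Unsatisfactory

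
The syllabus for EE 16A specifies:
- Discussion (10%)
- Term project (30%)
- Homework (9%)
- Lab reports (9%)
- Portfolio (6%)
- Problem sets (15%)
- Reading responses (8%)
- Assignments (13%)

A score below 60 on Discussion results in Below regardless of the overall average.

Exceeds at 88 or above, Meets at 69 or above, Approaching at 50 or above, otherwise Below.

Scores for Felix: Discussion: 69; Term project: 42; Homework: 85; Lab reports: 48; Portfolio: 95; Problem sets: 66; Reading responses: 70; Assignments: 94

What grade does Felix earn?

Discussion score 69 ≥ 60: minimum met.
Weighted total:
  Discussion 69 × 0.1 = 6.9
  Term project 42 × 0.3 = 12.6
  Homework 85 × 0.09 = 7.65
  Lab reports 48 × 0.09 = 4.32
  Portfolio 95 × 0.06 = 5.7
  Problem sets 66 × 0.15 = 9.9
  Reading responses 70 × 0.08 = 5.6
  Assignments 94 × 0.13 = 12.22
Sum = 64.89
64.89 is ≥ 50 and < 69 → Approaching

Approaching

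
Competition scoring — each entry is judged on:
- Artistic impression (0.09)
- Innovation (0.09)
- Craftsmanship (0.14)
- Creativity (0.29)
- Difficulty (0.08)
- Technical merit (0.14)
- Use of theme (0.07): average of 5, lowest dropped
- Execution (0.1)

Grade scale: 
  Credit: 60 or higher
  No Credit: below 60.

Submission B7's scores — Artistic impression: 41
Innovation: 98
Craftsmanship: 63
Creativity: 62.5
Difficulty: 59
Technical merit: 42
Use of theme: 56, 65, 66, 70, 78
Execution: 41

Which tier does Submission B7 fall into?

No Credit

Use of theme: drop 56 → average of remaining 4 = 279/4 = 69.75
Weighted total:
  Artistic impression 41 × 0.09 = 3.69
  Innovation 98 × 0.09 = 8.82
  Craftsmanship 63 × 0.14 = 8.82
  Creativity 62.5 × 0.29 = 18.125
  Difficulty 59 × 0.08 = 4.72
  Technical merit 42 × 0.14 = 5.88
  Use of theme 69.75 × 0.07 = 4.8825
  Execution 41 × 0.1 = 4.1
Sum = 59.0375
59.0375 < 60 → No Credit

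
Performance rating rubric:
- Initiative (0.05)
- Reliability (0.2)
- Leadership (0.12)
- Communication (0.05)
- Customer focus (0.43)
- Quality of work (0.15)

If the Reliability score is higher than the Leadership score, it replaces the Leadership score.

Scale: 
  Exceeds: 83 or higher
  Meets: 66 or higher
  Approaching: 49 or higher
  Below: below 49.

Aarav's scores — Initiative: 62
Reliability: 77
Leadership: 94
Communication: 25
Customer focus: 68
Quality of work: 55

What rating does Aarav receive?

Meets

Reliability (77) ≤ Leadership (94), so Leadership stays at 94.
Weighted total:
  Initiative 62 × 0.05 = 3.1
  Reliability 77 × 0.2 = 15.4
  Leadership 94 × 0.12 = 11.28
  Communication 25 × 0.05 = 1.25
  Customer focus 68 × 0.43 = 29.24
  Quality of work 55 × 0.15 = 8.25
Sum = 68.52
68.52 is ≥ 66 and < 83 → Meets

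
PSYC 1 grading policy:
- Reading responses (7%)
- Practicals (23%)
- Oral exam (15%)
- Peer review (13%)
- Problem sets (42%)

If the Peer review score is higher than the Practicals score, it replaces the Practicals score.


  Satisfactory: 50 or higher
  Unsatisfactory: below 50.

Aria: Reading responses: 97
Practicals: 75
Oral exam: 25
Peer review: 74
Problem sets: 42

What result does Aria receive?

Peer review (74) ≤ Practicals (75), so Practicals stays at 75.
Weighted total:
  Reading responses 97 × 0.07 = 6.79
  Practicals 75 × 0.23 = 17.25
  Oral exam 25 × 0.15 = 3.75
  Peer review 74 × 0.13 = 9.62
  Problem sets 42 × 0.42 = 17.64
Sum = 55.05
55.05 ≥ 50 → Satisfactory

Satisfactory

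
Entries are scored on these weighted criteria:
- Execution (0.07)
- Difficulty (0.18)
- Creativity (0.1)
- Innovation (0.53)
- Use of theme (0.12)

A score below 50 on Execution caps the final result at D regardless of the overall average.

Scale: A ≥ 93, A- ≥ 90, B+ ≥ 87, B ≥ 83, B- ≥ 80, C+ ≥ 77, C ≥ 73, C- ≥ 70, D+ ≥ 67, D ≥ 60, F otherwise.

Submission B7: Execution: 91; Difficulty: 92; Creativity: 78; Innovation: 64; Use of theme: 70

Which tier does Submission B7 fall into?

C

Execution score 91 ≥ 50: minimum met.
Weighted total:
  Execution 91 × 0.07 = 6.37
  Difficulty 92 × 0.18 = 16.56
  Creativity 78 × 0.1 = 7.8
  Innovation 64 × 0.53 = 33.92
  Use of theme 70 × 0.12 = 8.4
Sum = 73.05
73.05 is ≥ 73 and < 77 → C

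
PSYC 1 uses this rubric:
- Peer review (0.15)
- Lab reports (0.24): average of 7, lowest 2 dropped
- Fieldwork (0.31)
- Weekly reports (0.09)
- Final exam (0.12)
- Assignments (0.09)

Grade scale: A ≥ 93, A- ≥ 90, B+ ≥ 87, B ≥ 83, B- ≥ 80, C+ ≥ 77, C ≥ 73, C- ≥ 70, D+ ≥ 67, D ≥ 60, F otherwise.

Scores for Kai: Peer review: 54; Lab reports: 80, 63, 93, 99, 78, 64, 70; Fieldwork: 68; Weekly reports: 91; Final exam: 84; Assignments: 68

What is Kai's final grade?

C

Lab reports: drop 63, 64 → average of remaining 5 = 420/5 = 84
Weighted total:
  Peer review 54 × 0.15 = 8.1
  Lab reports 84 × 0.24 = 20.16
  Fieldwork 68 × 0.31 = 21.08
  Weekly reports 91 × 0.09 = 8.19
  Final exam 84 × 0.12 = 10.08
  Assignments 68 × 0.09 = 6.12
Sum = 73.73
73.73 is ≥ 73 and < 77 → C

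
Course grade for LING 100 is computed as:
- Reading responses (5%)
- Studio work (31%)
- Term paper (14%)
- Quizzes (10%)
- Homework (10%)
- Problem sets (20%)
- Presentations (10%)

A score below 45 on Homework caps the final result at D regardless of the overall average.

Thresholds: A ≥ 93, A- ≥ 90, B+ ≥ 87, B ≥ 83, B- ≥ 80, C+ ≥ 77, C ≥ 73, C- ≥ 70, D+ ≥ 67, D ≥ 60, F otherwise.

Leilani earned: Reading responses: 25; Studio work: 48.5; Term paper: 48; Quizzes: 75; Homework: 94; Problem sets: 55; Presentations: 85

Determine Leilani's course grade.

Homework score 94 ≥ 45: minimum met.
Weighted total:
  Reading responses 25 × 0.05 = 1.25
  Studio work 48.5 × 0.31 = 15.035
  Term paper 48 × 0.14 = 6.72
  Quizzes 75 × 0.1 = 7.5
  Homework 94 × 0.1 = 9.4
  Problem sets 55 × 0.2 = 11
  Presentations 85 × 0.1 = 8.5
Sum = 59.405
59.405 < 60 → F

F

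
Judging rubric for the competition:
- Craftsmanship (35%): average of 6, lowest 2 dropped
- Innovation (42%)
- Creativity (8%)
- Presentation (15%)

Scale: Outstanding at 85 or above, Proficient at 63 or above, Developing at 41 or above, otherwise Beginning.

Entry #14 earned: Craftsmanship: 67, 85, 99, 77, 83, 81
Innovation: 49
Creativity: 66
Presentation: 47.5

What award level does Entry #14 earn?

Craftsmanship: drop 67, 77 → average of remaining 4 = 348/4 = 87
Weighted total:
  Craftsmanship 87 × 0.35 = 30.45
  Innovation 49 × 0.42 = 20.58
  Creativity 66 × 0.08 = 5.28
  Presentation 47.5 × 0.15 = 7.125
Sum = 63.435
63.435 is ≥ 63 and < 85 → Proficient

Proficient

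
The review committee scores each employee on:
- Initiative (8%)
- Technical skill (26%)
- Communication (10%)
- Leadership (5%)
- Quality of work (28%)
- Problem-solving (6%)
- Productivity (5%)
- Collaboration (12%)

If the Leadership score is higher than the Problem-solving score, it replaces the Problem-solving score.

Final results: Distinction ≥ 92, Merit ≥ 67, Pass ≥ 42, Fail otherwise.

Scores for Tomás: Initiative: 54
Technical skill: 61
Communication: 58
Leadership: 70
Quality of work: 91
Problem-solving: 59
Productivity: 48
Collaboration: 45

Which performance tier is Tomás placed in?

Pass

Leadership (70) > Problem-solving (59), so Problem-solving counts as 70.
Weighted total:
  Initiative 54 × 0.08 = 4.32
  Technical skill 61 × 0.26 = 15.86
  Communication 58 × 0.1 = 5.8
  Leadership 70 × 0.05 = 3.5
  Quality of work 91 × 0.28 = 25.48
  Problem-solving 70 × 0.06 = 4.2
  Productivity 48 × 0.05 = 2.4
  Collaboration 45 × 0.12 = 5.4
Sum = 66.96
66.96 is ≥ 42 and < 67 → Pass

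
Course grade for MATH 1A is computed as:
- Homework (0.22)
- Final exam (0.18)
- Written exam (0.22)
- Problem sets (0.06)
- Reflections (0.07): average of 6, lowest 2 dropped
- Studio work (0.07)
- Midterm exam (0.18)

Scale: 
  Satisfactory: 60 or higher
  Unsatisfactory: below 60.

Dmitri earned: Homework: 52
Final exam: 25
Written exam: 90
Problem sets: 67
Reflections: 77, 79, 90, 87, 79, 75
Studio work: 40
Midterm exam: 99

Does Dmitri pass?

Satisfactory

Reflections: drop 75, 77 → average of remaining 4 = 335/4 = 83.75
Weighted total:
  Homework 52 × 0.22 = 11.44
  Final exam 25 × 0.18 = 4.5
  Written exam 90 × 0.22 = 19.8
  Problem sets 67 × 0.06 = 4.02
  Reflections 83.75 × 0.07 = 5.8625
  Studio work 40 × 0.07 = 2.8
  Midterm exam 99 × 0.18 = 17.82
Sum = 66.2425
66.2425 ≥ 60 → Satisfactory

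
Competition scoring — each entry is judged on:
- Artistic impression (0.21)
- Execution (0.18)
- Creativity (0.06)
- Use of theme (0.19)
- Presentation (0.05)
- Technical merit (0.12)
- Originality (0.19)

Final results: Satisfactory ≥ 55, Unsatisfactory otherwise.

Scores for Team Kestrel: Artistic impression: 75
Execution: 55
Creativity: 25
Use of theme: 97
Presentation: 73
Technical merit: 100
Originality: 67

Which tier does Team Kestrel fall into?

Weighted total:
  Artistic impression 75 × 0.21 = 15.75
  Execution 55 × 0.18 = 9.9
  Creativity 25 × 0.06 = 1.5
  Use of theme 97 × 0.19 = 18.43
  Presentation 73 × 0.05 = 3.65
  Technical merit 100 × 0.12 = 12
  Originality 67 × 0.19 = 12.73
Sum = 73.96
73.96 ≥ 55 → Satisfactory

Satisfactory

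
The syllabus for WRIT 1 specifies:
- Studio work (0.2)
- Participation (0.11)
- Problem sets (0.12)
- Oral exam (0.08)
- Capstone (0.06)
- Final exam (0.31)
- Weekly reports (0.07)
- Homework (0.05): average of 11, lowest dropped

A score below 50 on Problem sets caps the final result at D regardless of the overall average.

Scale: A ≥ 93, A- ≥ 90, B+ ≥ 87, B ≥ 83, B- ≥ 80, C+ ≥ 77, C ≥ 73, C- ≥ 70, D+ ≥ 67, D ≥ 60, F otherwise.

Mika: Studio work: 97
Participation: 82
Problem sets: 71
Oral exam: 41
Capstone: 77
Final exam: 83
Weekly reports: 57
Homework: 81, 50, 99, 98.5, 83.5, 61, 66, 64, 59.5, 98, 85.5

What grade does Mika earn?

Homework: drop 50 → average of remaining 10 = 796/10 = 79.6
Problem sets score 71 ≥ 50: minimum met.
Weighted total:
  Studio work 97 × 0.2 = 19.4
  Participation 82 × 0.11 = 9.02
  Problem sets 71 × 0.12 = 8.52
  Oral exam 41 × 0.08 = 3.28
  Capstone 77 × 0.06 = 4.62
  Final exam 83 × 0.31 = 25.73
  Weekly reports 57 × 0.07 = 3.99
  Homework 79.6 × 0.05 = 3.98
Sum = 78.54
78.54 is ≥ 77 and < 80 → C+

C+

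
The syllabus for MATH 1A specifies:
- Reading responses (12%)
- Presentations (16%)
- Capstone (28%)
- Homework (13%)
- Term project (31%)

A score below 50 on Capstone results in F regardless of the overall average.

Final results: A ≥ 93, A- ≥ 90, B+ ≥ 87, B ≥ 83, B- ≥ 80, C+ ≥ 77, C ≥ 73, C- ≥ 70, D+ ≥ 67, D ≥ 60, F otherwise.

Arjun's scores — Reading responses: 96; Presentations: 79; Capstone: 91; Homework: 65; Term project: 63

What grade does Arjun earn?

Capstone score 91 ≥ 50: minimum met.
Weighted total:
  Reading responses 96 × 0.12 = 11.52
  Presentations 79 × 0.16 = 12.64
  Capstone 91 × 0.28 = 25.48
  Homework 65 × 0.13 = 8.45
  Term project 63 × 0.31 = 19.53
Sum = 77.62
77.62 is ≥ 77 and < 80 → C+

C+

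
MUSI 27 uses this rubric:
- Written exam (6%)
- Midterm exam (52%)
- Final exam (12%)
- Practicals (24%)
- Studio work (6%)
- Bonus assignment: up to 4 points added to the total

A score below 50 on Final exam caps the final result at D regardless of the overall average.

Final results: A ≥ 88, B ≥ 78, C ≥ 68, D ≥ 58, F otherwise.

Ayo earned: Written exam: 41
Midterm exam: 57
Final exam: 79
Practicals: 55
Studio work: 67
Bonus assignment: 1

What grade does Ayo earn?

D

Final exam score 79 ≥ 50: minimum met.
Weighted total:
  Written exam 41 × 0.06 = 2.46
  Midterm exam 57 × 0.52 = 29.64
  Final exam 79 × 0.12 = 9.48
  Practicals 55 × 0.24 = 13.2
  Studio work 67 × 0.06 = 4.02
Sum = 58.8
Bonus assignment: 58.8 + 1 = 59.8
59.8 is ≥ 58 and < 68 → D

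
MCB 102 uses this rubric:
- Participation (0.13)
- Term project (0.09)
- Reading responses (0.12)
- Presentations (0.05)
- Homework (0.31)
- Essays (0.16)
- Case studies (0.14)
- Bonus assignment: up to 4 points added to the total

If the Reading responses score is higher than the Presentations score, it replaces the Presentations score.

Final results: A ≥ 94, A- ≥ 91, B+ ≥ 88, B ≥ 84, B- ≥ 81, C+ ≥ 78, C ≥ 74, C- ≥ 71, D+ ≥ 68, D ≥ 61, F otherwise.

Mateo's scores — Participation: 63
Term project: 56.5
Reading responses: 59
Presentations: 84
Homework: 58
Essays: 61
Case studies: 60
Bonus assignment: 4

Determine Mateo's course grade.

D

Reading responses (59) ≤ Presentations (84), so Presentations stays at 84.
Weighted total:
  Participation 63 × 0.13 = 8.19
  Term project 56.5 × 0.09 = 5.085
  Reading responses 59 × 0.12 = 7.08
  Presentations 84 × 0.05 = 4.2
  Homework 58 × 0.31 = 17.98
  Essays 61 × 0.16 = 9.76
  Case studies 60 × 0.14 = 8.4
Sum = 60.695
Bonus assignment: 60.695 + 4 = 64.695
64.695 is ≥ 61 and < 68 → D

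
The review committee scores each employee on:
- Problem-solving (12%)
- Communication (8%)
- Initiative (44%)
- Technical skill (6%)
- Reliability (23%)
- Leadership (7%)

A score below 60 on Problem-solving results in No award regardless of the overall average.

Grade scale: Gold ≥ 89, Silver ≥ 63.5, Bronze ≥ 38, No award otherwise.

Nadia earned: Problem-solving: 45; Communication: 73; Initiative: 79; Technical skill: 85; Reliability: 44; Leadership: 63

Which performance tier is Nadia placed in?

No award

Problem-solving score 45 < 60: minimum not met.
Weighted total:
  Problem-solving 45 × 0.12 = 5.4
  Communication 73 × 0.08 = 5.84
  Initiative 79 × 0.44 = 34.76
  Technical skill 85 × 0.06 = 5.1
  Reliability 44 × 0.23 = 10.12
  Leadership 63 × 0.07 = 4.41
Sum = 65.63
Because the Problem-solving minimum was not met, the result is No award.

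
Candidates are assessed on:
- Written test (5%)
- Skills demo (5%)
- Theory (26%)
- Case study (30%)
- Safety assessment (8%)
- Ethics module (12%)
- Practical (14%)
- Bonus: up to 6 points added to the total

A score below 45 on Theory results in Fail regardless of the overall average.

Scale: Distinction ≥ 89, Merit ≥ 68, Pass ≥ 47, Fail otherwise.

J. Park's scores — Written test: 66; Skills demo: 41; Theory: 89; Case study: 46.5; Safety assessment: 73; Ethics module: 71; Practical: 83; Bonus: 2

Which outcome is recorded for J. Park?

Merit

Theory score 89 ≥ 45: minimum met.
Weighted total:
  Written test 66 × 0.05 = 3.3
  Skills demo 41 × 0.05 = 2.05
  Theory 89 × 0.26 = 23.14
  Case study 46.5 × 0.3 = 13.95
  Safety assessment 73 × 0.08 = 5.84
  Ethics module 71 × 0.12 = 8.52
  Practical 83 × 0.14 = 11.62
Sum = 68.42
Bonus: 68.42 + 2 = 70.42
70.42 is ≥ 68 and < 89 → Merit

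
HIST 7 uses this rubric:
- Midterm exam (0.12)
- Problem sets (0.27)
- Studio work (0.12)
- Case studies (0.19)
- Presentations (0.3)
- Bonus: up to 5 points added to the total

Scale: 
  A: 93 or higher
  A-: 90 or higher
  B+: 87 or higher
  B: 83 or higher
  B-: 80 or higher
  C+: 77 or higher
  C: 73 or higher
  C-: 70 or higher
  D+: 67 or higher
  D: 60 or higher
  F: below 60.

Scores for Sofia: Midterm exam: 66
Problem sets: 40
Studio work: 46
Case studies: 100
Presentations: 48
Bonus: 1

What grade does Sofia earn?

F

Weighted total:
  Midterm exam 66 × 0.12 = 7.92
  Problem sets 40 × 0.27 = 10.8
  Studio work 46 × 0.12 = 5.52
  Case studies 100 × 0.19 = 19
  Presentations 48 × 0.3 = 14.4
Sum = 57.64
Bonus: 57.64 + 1 = 58.64
58.64 < 60 → F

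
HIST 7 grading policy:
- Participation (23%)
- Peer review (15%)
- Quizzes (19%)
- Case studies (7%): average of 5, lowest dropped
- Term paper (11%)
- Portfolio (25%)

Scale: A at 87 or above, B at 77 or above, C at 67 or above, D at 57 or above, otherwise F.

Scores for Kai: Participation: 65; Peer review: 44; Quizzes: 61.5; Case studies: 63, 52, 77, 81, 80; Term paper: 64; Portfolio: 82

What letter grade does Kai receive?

Case studies: drop 52 → average of remaining 4 = 301/4 = 75.25
Weighted total:
  Participation 65 × 0.23 = 14.95
  Peer review 44 × 0.15 = 6.6
  Quizzes 61.5 × 0.19 = 11.685
  Case studies 75.25 × 0.07 = 5.2675
  Term paper 64 × 0.11 = 7.04
  Portfolio 82 × 0.25 = 20.5
Sum = 66.0425
66.0425 is ≥ 57 and < 67 → D

D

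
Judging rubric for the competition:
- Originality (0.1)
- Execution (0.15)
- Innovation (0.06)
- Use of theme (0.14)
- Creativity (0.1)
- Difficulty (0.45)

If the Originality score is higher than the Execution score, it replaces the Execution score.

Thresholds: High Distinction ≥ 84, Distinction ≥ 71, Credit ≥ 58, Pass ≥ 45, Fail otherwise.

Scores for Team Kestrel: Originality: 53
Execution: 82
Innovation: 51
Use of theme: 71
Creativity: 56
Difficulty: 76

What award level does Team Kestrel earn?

Credit

Originality (53) ≤ Execution (82), so Execution stays at 82.
Weighted total:
  Originality 53 × 0.1 = 5.3
  Execution 82 × 0.15 = 12.3
  Innovation 51 × 0.06 = 3.06
  Use of theme 71 × 0.14 = 9.94
  Creativity 56 × 0.1 = 5.6
  Difficulty 76 × 0.45 = 34.2
Sum = 70.4
70.4 is ≥ 58 and < 71 → Credit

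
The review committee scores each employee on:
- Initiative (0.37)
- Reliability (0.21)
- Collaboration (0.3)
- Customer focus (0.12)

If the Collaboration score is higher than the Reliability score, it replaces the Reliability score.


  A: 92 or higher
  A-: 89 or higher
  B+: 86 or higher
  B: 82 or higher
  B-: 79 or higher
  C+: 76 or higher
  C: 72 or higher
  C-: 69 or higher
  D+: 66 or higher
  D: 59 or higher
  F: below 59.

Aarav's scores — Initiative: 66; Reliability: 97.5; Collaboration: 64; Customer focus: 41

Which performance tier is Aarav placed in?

Collaboration (64) ≤ Reliability (97.5), so Reliability stays at 97.5.
Weighted total:
  Initiative 66 × 0.37 = 24.42
  Reliability 97.5 × 0.21 = 20.475
  Collaboration 64 × 0.3 = 19.2
  Customer focus 41 × 0.12 = 4.92
Sum = 69.015
69.015 is ≥ 69 and < 72 → C-

C-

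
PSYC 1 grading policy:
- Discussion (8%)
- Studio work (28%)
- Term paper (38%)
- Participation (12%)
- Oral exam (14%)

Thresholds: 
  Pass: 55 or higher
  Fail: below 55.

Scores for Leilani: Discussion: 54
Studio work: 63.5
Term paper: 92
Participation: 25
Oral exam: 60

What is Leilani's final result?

Pass

Weighted total:
  Discussion 54 × 0.08 = 4.32
  Studio work 63.5 × 0.28 = 17.78
  Term paper 92 × 0.38 = 34.96
  Participation 25 × 0.12 = 3
  Oral exam 60 × 0.14 = 8.4
Sum = 68.46
68.46 ≥ 55 → Pass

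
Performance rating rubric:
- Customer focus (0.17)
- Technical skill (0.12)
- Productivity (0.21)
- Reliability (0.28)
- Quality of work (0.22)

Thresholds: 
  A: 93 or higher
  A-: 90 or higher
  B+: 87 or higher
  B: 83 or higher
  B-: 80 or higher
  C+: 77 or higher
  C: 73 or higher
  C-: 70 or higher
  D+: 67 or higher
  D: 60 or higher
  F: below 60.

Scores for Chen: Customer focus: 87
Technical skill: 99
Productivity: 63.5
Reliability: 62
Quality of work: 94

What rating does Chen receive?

C+

Weighted total:
  Customer focus 87 × 0.17 = 14.79
  Technical skill 99 × 0.12 = 11.88
  Productivity 63.5 × 0.21 = 13.335
  Reliability 62 × 0.28 = 17.36
  Quality of work 94 × 0.22 = 20.68
Sum = 78.045
78.045 is ≥ 77 and < 80 → C+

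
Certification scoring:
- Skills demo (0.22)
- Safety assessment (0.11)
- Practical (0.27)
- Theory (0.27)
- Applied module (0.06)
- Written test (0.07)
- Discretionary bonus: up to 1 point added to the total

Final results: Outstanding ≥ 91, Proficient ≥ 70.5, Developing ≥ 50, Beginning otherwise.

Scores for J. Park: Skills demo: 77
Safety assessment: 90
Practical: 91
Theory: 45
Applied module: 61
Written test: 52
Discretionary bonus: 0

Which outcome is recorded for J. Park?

Weighted total:
  Skills demo 77 × 0.22 = 16.94
  Safety assessment 90 × 0.11 = 9.9
  Practical 91 × 0.27 = 24.57
  Theory 45 × 0.27 = 12.15
  Applied module 61 × 0.06 = 3.66
  Written test 52 × 0.07 = 3.64
Sum = 70.86
Discretionary bonus: 70.86 + 0 = 70.86
70.86 is ≥ 70.5 and < 91 → Proficient

Proficient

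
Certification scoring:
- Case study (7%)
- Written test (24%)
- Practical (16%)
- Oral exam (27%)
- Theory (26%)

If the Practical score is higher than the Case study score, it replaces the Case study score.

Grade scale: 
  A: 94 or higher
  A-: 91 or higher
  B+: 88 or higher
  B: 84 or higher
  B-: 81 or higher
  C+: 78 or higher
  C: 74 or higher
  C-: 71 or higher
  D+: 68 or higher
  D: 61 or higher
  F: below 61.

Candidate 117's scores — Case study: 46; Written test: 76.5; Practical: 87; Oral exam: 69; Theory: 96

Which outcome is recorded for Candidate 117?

B-

Practical (87) > Case study (46), so Case study counts as 87.
Weighted total:
  Case study 87 × 0.07 = 6.09
  Written test 76.5 × 0.24 = 18.36
  Practical 87 × 0.16 = 13.92
  Oral exam 69 × 0.27 = 18.63
  Theory 96 × 0.26 = 24.96
Sum = 81.96
81.96 is ≥ 81 and < 84 → B-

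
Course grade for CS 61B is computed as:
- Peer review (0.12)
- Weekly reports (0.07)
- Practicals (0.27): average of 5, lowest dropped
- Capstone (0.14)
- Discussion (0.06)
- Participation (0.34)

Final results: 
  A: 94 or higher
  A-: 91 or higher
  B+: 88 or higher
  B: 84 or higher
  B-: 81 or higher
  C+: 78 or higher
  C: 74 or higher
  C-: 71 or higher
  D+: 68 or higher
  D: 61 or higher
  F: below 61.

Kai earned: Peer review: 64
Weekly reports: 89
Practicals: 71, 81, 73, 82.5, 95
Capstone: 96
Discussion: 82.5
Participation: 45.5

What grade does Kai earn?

D+

Practicals: drop 71 → average of remaining 4 = 331.5/4 = 82.875
Weighted total:
  Peer review 64 × 0.12 = 7.68
  Weekly reports 89 × 0.07 = 6.23
  Practicals 82.875 × 0.27 = 22.37625
  Capstone 96 × 0.14 = 13.44
  Discussion 82.5 × 0.06 = 4.95
  Participation 45.5 × 0.34 = 15.47
Sum = 70.14625
70.14625 is ≥ 68 and < 71 → D+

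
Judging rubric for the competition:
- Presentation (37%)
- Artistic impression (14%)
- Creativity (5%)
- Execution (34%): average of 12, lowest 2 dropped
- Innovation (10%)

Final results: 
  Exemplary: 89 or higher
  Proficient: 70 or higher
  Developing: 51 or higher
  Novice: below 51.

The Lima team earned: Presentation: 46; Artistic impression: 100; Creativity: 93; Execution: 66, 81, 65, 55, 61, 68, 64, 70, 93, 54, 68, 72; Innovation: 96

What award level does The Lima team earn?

Developing

Execution: drop 54, 55 → average of remaining 10 = 708/10 = 70.8
Weighted total:
  Presentation 46 × 0.37 = 17.02
  Artistic impression 100 × 0.14 = 14
  Creativity 93 × 0.05 = 4.65
  Execution 70.8 × 0.34 = 24.072
  Innovation 96 × 0.1 = 9.6
Sum = 69.342
69.342 is ≥ 51 and < 70 → Developing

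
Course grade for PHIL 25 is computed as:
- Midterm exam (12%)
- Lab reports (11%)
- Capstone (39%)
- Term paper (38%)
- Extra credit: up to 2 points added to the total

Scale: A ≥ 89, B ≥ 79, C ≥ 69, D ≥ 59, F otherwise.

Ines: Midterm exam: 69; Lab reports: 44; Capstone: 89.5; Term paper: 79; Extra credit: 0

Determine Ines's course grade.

Weighted total:
  Midterm exam 69 × 0.12 = 8.28
  Lab reports 44 × 0.11 = 4.84
  Capstone 89.5 × 0.39 = 34.905
  Term paper 79 × 0.38 = 30.02
Sum = 78.045
Extra credit: 78.045 + 0 = 78.045
78.045 is ≥ 69 and < 79 → C

C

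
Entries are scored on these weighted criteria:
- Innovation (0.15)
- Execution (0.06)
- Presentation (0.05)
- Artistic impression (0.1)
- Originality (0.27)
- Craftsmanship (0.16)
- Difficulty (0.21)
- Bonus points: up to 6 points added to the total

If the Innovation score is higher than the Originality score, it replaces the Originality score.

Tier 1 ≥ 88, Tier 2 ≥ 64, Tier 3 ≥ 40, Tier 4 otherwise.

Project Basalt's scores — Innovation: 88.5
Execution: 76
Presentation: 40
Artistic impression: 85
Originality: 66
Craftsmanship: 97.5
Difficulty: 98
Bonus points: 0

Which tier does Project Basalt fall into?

Tier 1

Innovation (88.5) > Originality (66), so Originality counts as 88.5.
Weighted total:
  Innovation 88.5 × 0.15 = 13.275
  Execution 76 × 0.06 = 4.56
  Presentation 40 × 0.05 = 2
  Artistic impression 85 × 0.1 = 8.5
  Originality 88.5 × 0.27 = 23.895
  Craftsmanship 97.5 × 0.16 = 15.6
  Difficulty 98 × 0.21 = 20.58
Sum = 88.41
Bonus points: 88.41 + 0 = 88.41
88.41 ≥ 88 → Tier 1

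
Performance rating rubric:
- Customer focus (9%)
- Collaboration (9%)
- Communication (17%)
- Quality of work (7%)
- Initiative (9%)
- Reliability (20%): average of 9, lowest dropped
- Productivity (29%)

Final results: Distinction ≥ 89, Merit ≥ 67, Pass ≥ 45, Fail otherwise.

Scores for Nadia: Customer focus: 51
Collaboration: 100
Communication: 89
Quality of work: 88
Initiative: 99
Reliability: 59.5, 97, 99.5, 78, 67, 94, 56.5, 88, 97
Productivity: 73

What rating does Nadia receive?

Reliability: drop 56.5 → average of remaining 8 = 680/8 = 85
Weighted total:
  Customer focus 51 × 0.09 = 4.59
  Collaboration 100 × 0.09 = 9
  Communication 89 × 0.17 = 15.13
  Quality of work 88 × 0.07 = 6.16
  Initiative 99 × 0.09 = 8.91
  Reliability 85 × 0.2 = 17
  Productivity 73 × 0.29 = 21.17
Sum = 81.96
81.96 is ≥ 67 and < 89 → Merit

Merit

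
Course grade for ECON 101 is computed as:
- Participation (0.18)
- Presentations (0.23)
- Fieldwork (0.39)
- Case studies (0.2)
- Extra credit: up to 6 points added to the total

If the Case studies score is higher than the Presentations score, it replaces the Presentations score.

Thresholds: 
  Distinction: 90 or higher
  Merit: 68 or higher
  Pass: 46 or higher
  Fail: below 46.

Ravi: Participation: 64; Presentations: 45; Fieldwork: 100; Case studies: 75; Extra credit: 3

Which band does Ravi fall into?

Merit

Case studies (75) > Presentations (45), so Presentations counts as 75.
Weighted total:
  Participation 64 × 0.18 = 11.52
  Presentations 75 × 0.23 = 17.25
  Fieldwork 100 × 0.39 = 39
  Case studies 75 × 0.2 = 15
Sum = 82.77
Extra credit: 82.77 + 3 = 85.77
85.77 is ≥ 68 and < 90 → Merit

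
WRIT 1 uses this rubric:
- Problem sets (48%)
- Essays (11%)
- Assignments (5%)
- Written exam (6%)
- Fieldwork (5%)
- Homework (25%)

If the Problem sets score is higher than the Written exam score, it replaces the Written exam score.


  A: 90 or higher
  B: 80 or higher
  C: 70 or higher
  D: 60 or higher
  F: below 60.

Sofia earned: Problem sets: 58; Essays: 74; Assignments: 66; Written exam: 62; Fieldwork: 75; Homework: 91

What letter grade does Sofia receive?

Problem sets (58) ≤ Written exam (62), so Written exam stays at 62.
Weighted total:
  Problem sets 58 × 0.48 = 27.84
  Essays 74 × 0.11 = 8.14
  Assignments 66 × 0.05 = 3.3
  Written exam 62 × 0.06 = 3.72
  Fieldwork 75 × 0.05 = 3.75
  Homework 91 × 0.25 = 22.75
Sum = 69.5
69.5 is ≥ 60 and < 70 → D

D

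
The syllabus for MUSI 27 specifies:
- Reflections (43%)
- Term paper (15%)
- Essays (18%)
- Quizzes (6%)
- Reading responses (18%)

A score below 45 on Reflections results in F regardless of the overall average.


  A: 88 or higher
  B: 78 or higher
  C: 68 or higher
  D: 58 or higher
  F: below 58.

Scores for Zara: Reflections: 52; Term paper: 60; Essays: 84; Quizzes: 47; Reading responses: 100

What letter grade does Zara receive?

Reflections score 52 ≥ 45: minimum met.
Weighted total:
  Reflections 52 × 0.43 = 22.36
  Term paper 60 × 0.15 = 9
  Essays 84 × 0.18 = 15.12
  Quizzes 47 × 0.06 = 2.82
  Reading responses 100 × 0.18 = 18
Sum = 67.3
67.3 is ≥ 58 and < 68 → D

D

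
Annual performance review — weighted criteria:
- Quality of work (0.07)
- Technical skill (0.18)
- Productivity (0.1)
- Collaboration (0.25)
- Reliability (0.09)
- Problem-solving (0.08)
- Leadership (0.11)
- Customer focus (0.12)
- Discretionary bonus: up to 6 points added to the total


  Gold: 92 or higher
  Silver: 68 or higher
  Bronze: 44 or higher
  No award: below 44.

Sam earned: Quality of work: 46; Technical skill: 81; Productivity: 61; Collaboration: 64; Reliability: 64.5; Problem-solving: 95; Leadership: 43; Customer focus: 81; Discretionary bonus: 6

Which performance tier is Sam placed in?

Weighted total:
  Quality of work 46 × 0.07 = 3.22
  Technical skill 81 × 0.18 = 14.58
  Productivity 61 × 0.1 = 6.1
  Collaboration 64 × 0.25 = 16
  Reliability 64.5 × 0.09 = 5.805
  Problem-solving 95 × 0.08 = 7.6
  Leadership 43 × 0.11 = 4.73
  Customer focus 81 × 0.12 = 9.72
Sum = 67.755
Discretionary bonus: 67.755 + 6 = 73.755
73.755 is ≥ 68 and < 92 → Silver

Silver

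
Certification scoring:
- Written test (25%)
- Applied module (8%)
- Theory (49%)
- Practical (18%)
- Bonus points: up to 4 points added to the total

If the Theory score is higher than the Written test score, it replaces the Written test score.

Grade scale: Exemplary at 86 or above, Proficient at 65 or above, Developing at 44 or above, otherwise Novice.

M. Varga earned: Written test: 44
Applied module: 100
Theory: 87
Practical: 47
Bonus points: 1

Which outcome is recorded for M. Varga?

Theory (87) > Written test (44), so Written test counts as 87.
Weighted total:
  Written test 87 × 0.25 = 21.75
  Applied module 100 × 0.08 = 8
  Theory 87 × 0.49 = 42.63
  Practical 47 × 0.18 = 8.46
Sum = 80.84
Bonus points: 80.84 + 1 = 81.84
81.84 is ≥ 65 and < 86 → Proficient

Proficient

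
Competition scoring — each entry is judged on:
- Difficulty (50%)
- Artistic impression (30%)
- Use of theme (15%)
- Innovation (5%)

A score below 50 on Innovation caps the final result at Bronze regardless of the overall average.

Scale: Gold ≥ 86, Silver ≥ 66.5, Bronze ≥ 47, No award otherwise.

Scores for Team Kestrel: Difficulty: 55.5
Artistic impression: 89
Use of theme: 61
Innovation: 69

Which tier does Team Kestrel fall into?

Innovation score 69 ≥ 50: minimum met.
Weighted total:
  Difficulty 55.5 × 0.5 = 27.75
  Artistic impression 89 × 0.3 = 26.7
  Use of theme 61 × 0.15 = 9.15
  Innovation 69 × 0.05 = 3.45
Sum = 67.05
67.05 is ≥ 66.5 and < 86 → Silver

Silver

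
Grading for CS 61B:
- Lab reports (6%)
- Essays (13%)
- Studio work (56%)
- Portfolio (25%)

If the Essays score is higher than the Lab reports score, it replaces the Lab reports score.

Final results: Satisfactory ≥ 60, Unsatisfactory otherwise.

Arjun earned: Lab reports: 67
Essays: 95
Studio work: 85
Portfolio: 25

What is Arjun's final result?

Satisfactory

Essays (95) > Lab reports (67), so Lab reports counts as 95.
Weighted total:
  Lab reports 95 × 0.06 = 5.7
  Essays 95 × 0.13 = 12.35
  Studio work 85 × 0.56 = 47.6
  Portfolio 25 × 0.25 = 6.25
Sum = 71.9
71.9 ≥ 60 → Satisfactory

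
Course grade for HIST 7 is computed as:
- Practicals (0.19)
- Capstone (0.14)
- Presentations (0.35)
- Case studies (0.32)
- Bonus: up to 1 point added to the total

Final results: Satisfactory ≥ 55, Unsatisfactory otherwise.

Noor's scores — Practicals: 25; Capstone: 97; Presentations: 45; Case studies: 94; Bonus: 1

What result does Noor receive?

Weighted total:
  Practicals 25 × 0.19 = 4.75
  Capstone 97 × 0.14 = 13.58
  Presentations 45 × 0.35 = 15.75
  Case studies 94 × 0.32 = 30.08
Sum = 64.16
Bonus: 64.16 + 1 = 65.16
65.16 ≥ 55 → Satisfactory

Satisfactory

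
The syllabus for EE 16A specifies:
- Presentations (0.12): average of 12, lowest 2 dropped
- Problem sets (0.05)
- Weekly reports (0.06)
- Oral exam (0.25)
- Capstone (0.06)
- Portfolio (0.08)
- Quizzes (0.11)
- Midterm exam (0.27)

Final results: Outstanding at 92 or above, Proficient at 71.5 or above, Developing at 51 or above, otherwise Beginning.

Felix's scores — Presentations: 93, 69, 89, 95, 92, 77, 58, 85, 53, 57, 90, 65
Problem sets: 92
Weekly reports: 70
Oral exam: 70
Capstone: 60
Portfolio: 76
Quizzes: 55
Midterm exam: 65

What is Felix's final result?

Developing

Presentations: drop 53, 57 → average of remaining 10 = 813/10 = 81.3
Weighted total:
  Presentations 81.3 × 0.12 = 9.756
  Problem sets 92 × 0.05 = 4.6
  Weekly reports 70 × 0.06 = 4.2
  Oral exam 70 × 0.25 = 17.5
  Capstone 60 × 0.06 = 3.6
  Portfolio 76 × 0.08 = 6.08
  Quizzes 55 × 0.11 = 6.05
  Midterm exam 65 × 0.27 = 17.55
Sum = 69.336
69.336 is ≥ 51 and < 71.5 → Developing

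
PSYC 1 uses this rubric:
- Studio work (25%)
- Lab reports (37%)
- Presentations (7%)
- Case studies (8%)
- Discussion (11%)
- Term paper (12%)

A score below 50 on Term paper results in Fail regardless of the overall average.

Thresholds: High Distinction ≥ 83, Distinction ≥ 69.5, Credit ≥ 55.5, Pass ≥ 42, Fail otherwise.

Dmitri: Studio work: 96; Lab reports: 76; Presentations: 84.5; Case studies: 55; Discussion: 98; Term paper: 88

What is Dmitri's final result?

Term paper score 88 ≥ 50: minimum met.
Weighted total:
  Studio work 96 × 0.25 = 24
  Lab reports 76 × 0.37 = 28.12
  Presentations 84.5 × 0.07 = 5.915
  Case studies 55 × 0.08 = 4.4
  Discussion 98 × 0.11 = 10.78
  Term paper 88 × 0.12 = 10.56
Sum = 83.775
83.775 ≥ 83 → High Distinction

High Distinction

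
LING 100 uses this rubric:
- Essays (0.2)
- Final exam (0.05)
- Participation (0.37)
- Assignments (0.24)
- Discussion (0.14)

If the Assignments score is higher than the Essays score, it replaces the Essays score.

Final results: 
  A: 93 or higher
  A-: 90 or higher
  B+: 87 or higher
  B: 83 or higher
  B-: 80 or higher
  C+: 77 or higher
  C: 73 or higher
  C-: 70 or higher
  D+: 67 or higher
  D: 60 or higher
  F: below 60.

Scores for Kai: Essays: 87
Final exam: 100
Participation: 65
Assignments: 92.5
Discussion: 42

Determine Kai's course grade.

Assignments (92.5) > Essays (87), so Essays counts as 92.5.
Weighted total:
  Essays 92.5 × 0.2 = 18.5
  Final exam 100 × 0.05 = 5
  Participation 65 × 0.37 = 24.05
  Assignments 92.5 × 0.24 = 22.2
  Discussion 42 × 0.14 = 5.88
Sum = 75.63
75.63 is ≥ 73 and < 77 → C

C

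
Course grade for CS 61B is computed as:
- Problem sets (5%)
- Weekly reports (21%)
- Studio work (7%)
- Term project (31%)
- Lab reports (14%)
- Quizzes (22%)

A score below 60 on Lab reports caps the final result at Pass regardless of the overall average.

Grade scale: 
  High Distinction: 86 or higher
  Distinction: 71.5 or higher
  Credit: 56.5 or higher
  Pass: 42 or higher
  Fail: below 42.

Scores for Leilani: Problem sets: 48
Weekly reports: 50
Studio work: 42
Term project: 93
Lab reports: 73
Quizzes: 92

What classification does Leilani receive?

Lab reports score 73 ≥ 60: minimum met.
Weighted total:
  Problem sets 48 × 0.05 = 2.4
  Weekly reports 50 × 0.21 = 10.5
  Studio work 42 × 0.07 = 2.94
  Term project 93 × 0.31 = 28.83
  Lab reports 73 × 0.14 = 10.22
  Quizzes 92 × 0.22 = 20.24
Sum = 75.13
75.13 is ≥ 71.5 and < 86 → Distinction

Distinction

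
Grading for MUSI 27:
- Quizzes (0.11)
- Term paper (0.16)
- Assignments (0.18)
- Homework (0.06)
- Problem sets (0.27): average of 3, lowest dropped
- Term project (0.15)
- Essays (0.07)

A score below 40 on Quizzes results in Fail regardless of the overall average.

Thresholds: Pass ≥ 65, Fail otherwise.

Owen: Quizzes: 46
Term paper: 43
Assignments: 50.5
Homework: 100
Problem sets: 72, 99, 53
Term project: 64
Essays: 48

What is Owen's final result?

Problem sets: drop 53 → average of remaining 2 = 171/2 = 85.5
Quizzes score 46 ≥ 40: minimum met.
Weighted total:
  Quizzes 46 × 0.11 = 5.06
  Term paper 43 × 0.16 = 6.88
  Assignments 50.5 × 0.18 = 9.09
  Homework 100 × 0.06 = 6
  Problem sets 85.5 × 0.27 = 23.085
  Term project 64 × 0.15 = 9.6
  Essays 48 × 0.07 = 3.36
Sum = 63.075
63.075 < 65 → Fail

Fail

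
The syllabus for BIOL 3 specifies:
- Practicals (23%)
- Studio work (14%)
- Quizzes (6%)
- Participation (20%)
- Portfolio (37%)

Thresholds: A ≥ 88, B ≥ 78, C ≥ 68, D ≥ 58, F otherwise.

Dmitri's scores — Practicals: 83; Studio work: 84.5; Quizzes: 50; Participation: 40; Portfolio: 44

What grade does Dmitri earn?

Weighted total:
  Practicals 83 × 0.23 = 19.09
  Studio work 84.5 × 0.14 = 11.83
  Quizzes 50 × 0.06 = 3
  Participation 40 × 0.2 = 8
  Portfolio 44 × 0.37 = 16.28
Sum = 58.2
58.2 is ≥ 58 and < 68 → D

D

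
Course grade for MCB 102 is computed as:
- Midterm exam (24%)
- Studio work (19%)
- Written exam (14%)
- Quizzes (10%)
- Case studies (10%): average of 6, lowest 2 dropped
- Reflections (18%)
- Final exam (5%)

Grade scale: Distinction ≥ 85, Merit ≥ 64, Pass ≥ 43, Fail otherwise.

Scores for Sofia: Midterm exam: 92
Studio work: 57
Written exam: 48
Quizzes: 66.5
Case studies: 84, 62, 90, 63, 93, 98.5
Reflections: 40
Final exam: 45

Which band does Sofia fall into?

Merit

Case studies: drop 62, 63 → average of remaining 4 = 365.5/4 = 91.375
Weighted total:
  Midterm exam 92 × 0.24 = 22.08
  Studio work 57 × 0.19 = 10.83
  Written exam 48 × 0.14 = 6.72
  Quizzes 66.5 × 0.1 = 6.65
  Case studies 91.375 × 0.1 = 9.1375
  Reflections 40 × 0.18 = 7.2
  Final exam 45 × 0.05 = 2.25
Sum = 64.8675
64.8675 is ≥ 64 and < 85 → Merit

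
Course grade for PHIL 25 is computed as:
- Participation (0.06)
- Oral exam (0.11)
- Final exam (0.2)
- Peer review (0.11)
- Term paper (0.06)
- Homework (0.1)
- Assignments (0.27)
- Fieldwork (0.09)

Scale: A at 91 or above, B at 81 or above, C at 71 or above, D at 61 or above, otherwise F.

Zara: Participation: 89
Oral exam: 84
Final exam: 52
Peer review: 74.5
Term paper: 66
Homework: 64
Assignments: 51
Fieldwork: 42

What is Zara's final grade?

D

Weighted total:
  Participation 89 × 0.06 = 5.34
  Oral exam 84 × 0.11 = 9.24
  Final exam 52 × 0.2 = 10.4
  Peer review 74.5 × 0.11 = 8.195
  Term paper 66 × 0.06 = 3.96
  Homework 64 × 0.1 = 6.4
  Assignments 51 × 0.27 = 13.77
  Fieldwork 42 × 0.09 = 3.78
Sum = 61.085
61.085 is ≥ 61 and < 71 → D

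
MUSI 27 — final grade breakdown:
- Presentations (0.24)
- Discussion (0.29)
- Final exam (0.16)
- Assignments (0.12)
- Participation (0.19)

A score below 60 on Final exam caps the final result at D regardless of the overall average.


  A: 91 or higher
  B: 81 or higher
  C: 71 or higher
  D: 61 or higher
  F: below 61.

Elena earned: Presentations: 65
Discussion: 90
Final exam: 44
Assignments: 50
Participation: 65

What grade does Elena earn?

D

Final exam score 44 < 60: minimum not met.
Weighted total:
  Presentations 65 × 0.24 = 15.6
  Discussion 90 × 0.29 = 26.1
  Final exam 44 × 0.16 = 7.04
  Assignments 50 × 0.12 = 6
  Participation 65 × 0.19 = 12.35
Sum = 67.09
67.09 would be D; cap at D applies → D.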